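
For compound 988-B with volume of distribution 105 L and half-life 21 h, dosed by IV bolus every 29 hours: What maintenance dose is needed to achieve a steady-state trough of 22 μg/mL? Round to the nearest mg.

τ/t½ = 29/21 ≈ 1.381, so f = (1/2)^(29/21) ≈ 0.383965.
Cmin,ss = (D/Vd)·f/(1−f), so D = Cmin,ss·Vd·(1−f)/f.
D = 22 × 105 × (1−f)/f ≈ 22 × 105 × 1.60440 ≈ 3706.16 mg.

3706 mg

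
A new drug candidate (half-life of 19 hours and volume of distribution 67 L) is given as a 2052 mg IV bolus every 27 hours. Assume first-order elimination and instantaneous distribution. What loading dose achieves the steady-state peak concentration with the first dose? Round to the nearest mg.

f = (1/2)^(27/19) ≈ 0.373440; accumulation ratio R = 1/(1−f) ≈ 1.59602.
Loading dose to hit Cmax,ss on first dose: D_load = D_maint·R ≈ 2052 × 1.59602 ≈ 3275.03 mg.

3275 mg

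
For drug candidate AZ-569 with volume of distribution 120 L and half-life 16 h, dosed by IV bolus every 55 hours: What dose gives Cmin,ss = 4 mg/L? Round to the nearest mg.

τ/t½ = 55/16 ≈ 3.4375, so f = (1/2)^(55/16) ≈ 0.092302.
Cmin,ss = (D/Vd)·f/(1−f), so D = Cmin,ss·Vd·(1−f)/f.
D = 4 × 120 × (1−f)/f ≈ 4 × 120 × 9.83400 ≈ 4720.32 mg.

4720 mg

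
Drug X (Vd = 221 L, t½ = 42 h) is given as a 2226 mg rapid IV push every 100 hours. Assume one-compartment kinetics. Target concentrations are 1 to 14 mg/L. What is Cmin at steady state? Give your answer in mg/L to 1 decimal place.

k = ln2/t½ = ln2/42 ≈ 0.016504 h⁻¹; fraction remaining f = e^(−kτ) = e^(−0.016504×100) ≈ 0.1920.
Single-dose peak C₀ = D/Vd = 2226/221 ≈ 10.072 mg/L.
Steady-state trough Cmin,ss = C₀·f/(1−f) ≈ 10.072 × 0.1920/0.8080 ≈ 2.393 mg/L.
Trough 2.4 mg/L vs MEC 1 mg/L: adequate.

2.4 mg/L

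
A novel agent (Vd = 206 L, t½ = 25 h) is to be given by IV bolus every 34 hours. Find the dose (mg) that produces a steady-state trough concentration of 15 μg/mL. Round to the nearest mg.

4842 mg

τ/t½ = 34/25 ≈ 1.36, so f = (1/2)^(34/25) ≈ 0.389582.
Cmin,ss = (D/Vd)·f/(1−f), so D = Cmin,ss·Vd·(1−f)/f.
D = 15 × 206 × (1−f)/f ≈ 15 × 206 × 1.56685 ≈ 4841.57 mg.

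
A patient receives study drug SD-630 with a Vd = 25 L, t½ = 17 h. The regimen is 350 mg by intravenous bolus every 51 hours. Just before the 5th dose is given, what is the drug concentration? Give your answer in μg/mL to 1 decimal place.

f = (1/2)^(τ/t½) = (1/2)^(51/17) ≈ 0.1250.
C₀ = D/Vd = 350/25 ≈ 14.000 μg/mL.
Before the 5th dose, 4 doses have been given. Superposition: Cmin = C₀·(f + f² + … + f^4).
≈ 14.000 × (0.1250 + 0.0156 + 0.0020 + 0.0002) ≈ 14.000 × 0.1428 ≈ 1.999 μg/mL.

2.0 μg/mL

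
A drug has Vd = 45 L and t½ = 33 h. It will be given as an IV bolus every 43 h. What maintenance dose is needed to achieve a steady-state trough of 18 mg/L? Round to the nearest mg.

τ/t½ = 43/33 ≈ 1.303, so f = (1/2)^(43/33) ≈ 0.405274.
Cmin,ss = (D/Vd)·f/(1−f), so D = Cmin,ss·Vd·(1−f)/f.
D = 18 × 45 × (1−f)/f ≈ 18 × 45 × 1.46747 ≈ 1188.65 mg.

1189 mg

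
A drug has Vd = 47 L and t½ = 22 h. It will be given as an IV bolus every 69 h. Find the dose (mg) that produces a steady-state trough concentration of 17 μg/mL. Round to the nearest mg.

τ/t½ = 69/22 ≈ 3.1364, so f = (1/2)^(69/22) ≈ 0.113726.
Cmin,ss = (D/Vd)·f/(1−f), so D = Cmin,ss·Vd·(1−f)/f.
D = 17 × 47 × (1−f)/f ≈ 17 × 47 × 7.79306 ≈ 6226.65 mg.

6227 mg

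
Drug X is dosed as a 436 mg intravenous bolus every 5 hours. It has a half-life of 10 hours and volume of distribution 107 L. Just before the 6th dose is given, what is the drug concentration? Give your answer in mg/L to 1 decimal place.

8.1 mg/L

f = (1/2)^(τ/t½) = (1/2)^(5/10) ≈ 0.7071.
C₀ = D/Vd = 436/107 ≈ 4.075 mg/L.
Before the 6th dose, 5 doses have been given. Superposition: Cmin = C₀·(f + f² + … + f^5).
≈ 4.075 × (0.7071 + 0.5000 + 0.3535 + 0.2500 + 0.1768) ≈ 4.075 × 1.9874 ≈ 8.099 mg/L.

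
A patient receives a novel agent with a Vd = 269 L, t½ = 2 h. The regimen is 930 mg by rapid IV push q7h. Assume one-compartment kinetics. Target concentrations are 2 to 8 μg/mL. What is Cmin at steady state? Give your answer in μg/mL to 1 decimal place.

0.3 μg/mL

τ/t½ = 7/2 ≈ 3.5, so fraction remaining f = (1/2)^(7/2) ≈ 0.0884.
Each bolus raises the concentration by D/Vd = 930/269 ≈ 3.457 μg/mL.
Steady-state trough Cmin,ss = C₀·f/(1−f) ≈ 3.457 × 0.0884/0.9116 ≈ 0.335 μg/mL.
Trough 0.3 μg/mL vs MEC 2 μg/mL: subtherapeutic.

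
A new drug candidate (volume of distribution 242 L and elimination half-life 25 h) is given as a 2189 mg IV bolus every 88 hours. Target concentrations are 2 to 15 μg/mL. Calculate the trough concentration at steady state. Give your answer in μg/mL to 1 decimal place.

0.9 μg/mL

k = ln2/t½ = ln2/25 ≈ 0.027726 h⁻¹; fraction remaining f = e^(−kτ) = e^(−0.027726×88) ≈ 0.0872.
Single-dose peak C₀ = D/Vd = 2189/242 ≈ 9.045 μg/mL.
Steady-state trough Cmin,ss = C₀·f/(1−f) ≈ 9.045 × 0.0872/0.9128 ≈ 0.864 μg/mL.
Trough 0.9 μg/mL vs MEC 2 μg/mL: subtherapeutic.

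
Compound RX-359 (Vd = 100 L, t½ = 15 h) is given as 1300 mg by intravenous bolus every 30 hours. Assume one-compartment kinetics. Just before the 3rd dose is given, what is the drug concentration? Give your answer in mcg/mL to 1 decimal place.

f = (1/2)^(τ/t½) = (1/2)^(30/15) ≈ 0.2500.
C₀ = D/Vd = 1300/100 ≈ 13.000 mcg/mL.
Before the 3rd dose, 2 doses have been given. Superposition: Cmin = C₀·(f + f²).
≈ 13.000 × (0.2500 + 0.0625) ≈ 13.000 × 0.3125 ≈ 4.062 mcg/mL.

4.1 mcg/mL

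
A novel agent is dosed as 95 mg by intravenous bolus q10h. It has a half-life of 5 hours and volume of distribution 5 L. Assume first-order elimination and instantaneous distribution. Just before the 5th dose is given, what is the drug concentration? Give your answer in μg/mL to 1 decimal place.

f = (1/2)^(τ/t½) = (1/2)^(10/5) ≈ 0.2500.
C₀ = D/Vd = 95/5 ≈ 19.000 μg/mL.
Before the 5th dose, 4 doses have been given. Superposition: Cmin = C₀·(f + f² + … + f^4).
≈ 19.000 × (0.2500 + 0.0625 + 0.0156 + 0.0039) ≈ 19.000 × 0.3320 ≈ 6.308 μg/mL.

6.3 μg/mL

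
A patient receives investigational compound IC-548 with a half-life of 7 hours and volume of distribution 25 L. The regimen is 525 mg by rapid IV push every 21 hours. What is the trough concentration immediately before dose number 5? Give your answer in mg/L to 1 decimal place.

f = (1/2)^(τ/t½) = (1/2)^(21/7) ≈ 0.1250.
C₀ = D/Vd = 525/25 ≈ 21.000 mg/L.
Before the 5th dose, 4 doses have been given. Superposition: Cmin = C₀·(f + f² + … + f^4).
≈ 21.000 × (0.1250 + 0.0156 + 0.0020 + 0.0002) ≈ 21.000 × 0.1428 ≈ 2.999 mg/L.

3.0 mg/L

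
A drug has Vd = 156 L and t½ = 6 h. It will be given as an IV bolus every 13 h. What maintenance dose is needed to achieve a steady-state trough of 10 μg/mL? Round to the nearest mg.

τ/t½ = 13/6 ≈ 2.1667, so f = (1/2)^(13/6) ≈ 0.222725.
Cmin,ss = (D/Vd)·f/(1−f), so D = Cmin,ss·Vd·(1−f)/f.
D = 10 × 156 × (1−f)/f ≈ 10 × 156 × 3.48984 ≈ 5444.15 mg.

5444 mg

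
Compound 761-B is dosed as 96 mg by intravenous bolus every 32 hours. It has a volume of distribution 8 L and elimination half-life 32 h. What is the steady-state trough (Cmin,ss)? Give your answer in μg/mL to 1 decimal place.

12.0 μg/mL

τ = 32 h = 1 half-life, so f = (1/2)^1 = 0.5.
At steady state, R = 1/(1 − 0.5) = 2/1.
Single-dose peak C₀ = D/Vd = 96/8 = 12 μg/mL.
Steady-state peak Cmax,ss = C₀·R = 12 × 2/1 ≈ 24.000 μg/mL.
Steady-state trough Cmin,ss = Cmax,ss·f ≈ 24.000 × 0.5 ≈ 12.000 μg/mL.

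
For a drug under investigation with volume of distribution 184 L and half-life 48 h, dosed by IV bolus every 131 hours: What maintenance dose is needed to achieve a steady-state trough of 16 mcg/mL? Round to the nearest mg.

16577 mg

τ/t½ = 131/48 ≈ 2.7292, so f = (1/2)^(131/48) ≈ 0.150813.
Cmin,ss = (D/Vd)·f/(1−f), so D = Cmin,ss·Vd·(1−f)/f.
D = 16 × 184 × (1−f)/f ≈ 16 × 184 × 5.63073 ≈ 16576.87 mg.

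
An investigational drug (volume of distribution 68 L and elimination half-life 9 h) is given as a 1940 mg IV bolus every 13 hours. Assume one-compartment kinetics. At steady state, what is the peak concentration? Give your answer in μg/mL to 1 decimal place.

45.1 μg/mL

τ/t½ = 13/9 ≈ 1.4444, so fraction remaining f = (1/2)^(13/9) ≈ 0.3674.
Accumulation ratio R = 1/(1 − f) ≈ 1/0.6326 ≈ 1.5808.
Each bolus raises the concentration by D/Vd = 1940/68 ≈ 28.529 μg/mL.
Steady-state peak Cmax,ss = C₀·R ≈ 28.529 × 1.5808 ≈ 45.099 μg/mL.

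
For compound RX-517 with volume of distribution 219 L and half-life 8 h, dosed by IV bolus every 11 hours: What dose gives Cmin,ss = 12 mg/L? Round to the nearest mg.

τ/t½ = 11/8 ≈ 1.375, so f = (1/2)^(11/8) ≈ 0.385553.
Cmin,ss = (D/Vd)·f/(1−f), so D = Cmin,ss·Vd·(1−f)/f.
D = 12 × 219 × (1−f)/f ≈ 12 × 219 × 1.59368 ≈ 4188.19 mg.

4188 mg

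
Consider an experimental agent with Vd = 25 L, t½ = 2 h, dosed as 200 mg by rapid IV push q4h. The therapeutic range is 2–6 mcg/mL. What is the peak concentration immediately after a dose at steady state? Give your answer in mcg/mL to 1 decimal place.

10.7 mcg/mL

τ = 4 h = 2 half-lives, so f = (1/2)^2 = 0.25.
At steady state, R = 1/(1 − 0.25) = 4/3.
Single-dose peak C₀ = D/Vd = 200/25 = 8 mcg/mL.
Steady-state peak Cmax,ss = C₀·R = 8 × 4/3 ≈ 10.667 mcg/mL.
Peak 10.7 mcg/mL vs MTC 6 mcg/mL: exceeds toxic threshold.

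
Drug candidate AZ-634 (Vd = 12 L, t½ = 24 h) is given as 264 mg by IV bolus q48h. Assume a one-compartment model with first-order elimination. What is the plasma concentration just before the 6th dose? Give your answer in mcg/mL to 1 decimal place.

7.3 mcg/mL

f = (1/2)^(τ/t½) = (1/2)^(48/24) ≈ 0.2500.
C₀ = D/Vd = 264/12 ≈ 22.000 mcg/mL.
Before the 6th dose, 5 doses have been given. Superposition: Cmin = C₀·(f + f² + … + f^5).
≈ 22.000 × (0.2500 + 0.0625 + 0.0156 + 0.0039 + 0.0010) ≈ 22.000 × 0.3330 ≈ 7.326 mcg/mL.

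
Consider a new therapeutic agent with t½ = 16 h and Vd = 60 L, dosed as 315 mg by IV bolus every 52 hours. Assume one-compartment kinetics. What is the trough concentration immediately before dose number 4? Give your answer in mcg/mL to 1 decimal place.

f = (1/2)^(τ/t½) = (1/2)^(52/16) ≈ 0.1051.
C₀ = D/Vd = 315/60 ≈ 5.250 mcg/mL.
Before the 4th dose, 3 doses have been given. Superposition: Cmin = C₀·(f + f² + … + f^3).
≈ 5.250 × (0.1051 + 0.0110 + 0.0012) ≈ 5.250 × 0.1173 ≈ 0.616 mcg/mL.

0.6 mcg/mL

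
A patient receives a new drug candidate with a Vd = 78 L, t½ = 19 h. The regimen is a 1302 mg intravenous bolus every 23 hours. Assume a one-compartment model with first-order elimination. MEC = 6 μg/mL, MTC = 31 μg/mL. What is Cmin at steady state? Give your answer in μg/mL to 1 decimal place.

τ/t½ = 23/19 ≈ 1.2105, so fraction remaining f = (1/2)^(23/19) ≈ 0.4321.
Each bolus raises the concentration by D/Vd = 1302/78 ≈ 16.692 μg/mL.
Steady-state trough Cmin,ss = C₀·f/(1−f) ≈ 16.692 × 0.4321/0.5679 ≈ 12.700 μg/mL.
Trough 12.7 μg/mL vs MEC 6 μg/mL: adequate.

12.7 μg/mL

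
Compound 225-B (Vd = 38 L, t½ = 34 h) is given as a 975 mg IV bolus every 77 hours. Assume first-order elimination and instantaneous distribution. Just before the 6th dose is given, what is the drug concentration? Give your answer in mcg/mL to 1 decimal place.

f = (1/2)^(τ/t½) = (1/2)^(77/34) ≈ 0.2081.
C₀ = D/Vd = 975/38 ≈ 25.658 mcg/mL.
Before the 6th dose, 5 doses have been given. Superposition: Cmin = C₀·(f + f² + … + f^5).
≈ 25.658 × (0.2081 + 0.0433 + 0.0090 + 0.0019 + 0.0004) ≈ 25.658 × 0.2627 ≈ 6.740 mcg/mL.

6.7 mcg/mL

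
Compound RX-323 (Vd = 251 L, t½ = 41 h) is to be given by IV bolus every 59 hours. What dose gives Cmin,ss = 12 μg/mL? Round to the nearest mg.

τ/t½ = 59/41 ≈ 1.439, so f = (1/2)^(59/41) ≈ 0.368817.
Cmin,ss = (D/Vd)·f/(1−f), so D = Cmin,ss·Vd·(1−f)/f.
D = 12 × 251 × (1−f)/f ≈ 12 × 251 × 1.71137 ≈ 5154.65 mg.

5155 mg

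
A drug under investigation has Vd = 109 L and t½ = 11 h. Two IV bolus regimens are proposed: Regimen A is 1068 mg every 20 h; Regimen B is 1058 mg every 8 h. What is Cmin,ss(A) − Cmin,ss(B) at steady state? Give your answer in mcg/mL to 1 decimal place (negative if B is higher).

Regimen A: f = (1/2)^(20/11) ≈ 0.2836; Cmin,ss = (1068/109)·f/(1−f) ≈ 3.879 mcg/mL.
Regimen B: f = (1/2)^(8/11) ≈ 0.6040; Cmin,ss = (1058/109)·f/(1−f) ≈ 14.805 mcg/mL.
Difference ≈ 3.879 − 14.805 ≈ -10.926 mcg/mL.

-10.9 mcg/mL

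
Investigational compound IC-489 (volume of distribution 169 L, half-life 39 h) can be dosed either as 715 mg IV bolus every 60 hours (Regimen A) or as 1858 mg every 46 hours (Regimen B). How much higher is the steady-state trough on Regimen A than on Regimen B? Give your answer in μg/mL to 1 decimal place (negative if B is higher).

Regimen A: f = (1/2)^(60/39) ≈ 0.3443; Cmin,ss = (715/169)·f/(1−f) ≈ 2.222 μg/mL.
Regimen B: f = (1/2)^(46/39) ≈ 0.4415; Cmin,ss = (1858/169)·f/(1−f) ≈ 8.691 μg/mL.
Difference ≈ 2.222 − 8.691 ≈ -6.469 μg/mL.

-6.5 μg/mL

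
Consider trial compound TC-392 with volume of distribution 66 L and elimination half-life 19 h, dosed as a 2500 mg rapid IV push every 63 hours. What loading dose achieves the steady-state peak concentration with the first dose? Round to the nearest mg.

2779 mg

f = (1/2)^(63/19) ≈ 0.100426; accumulation ratio R = 1/(1−f) ≈ 1.11164.
Loading dose to hit Cmax,ss on first dose: D_load = D_maint·R ≈ 2500 × 1.11164 ≈ 2779.10 mg.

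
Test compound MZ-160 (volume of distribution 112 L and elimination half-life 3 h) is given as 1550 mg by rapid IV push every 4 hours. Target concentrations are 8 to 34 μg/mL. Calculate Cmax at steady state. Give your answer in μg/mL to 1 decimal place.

22.9 μg/mL

τ/t½ = 4/3 ≈ 1.3333, so fraction remaining f = (1/2)^(4/3) ≈ 0.3969.
Accumulation ratio R = 1/(1 − f) ≈ 1/0.6031 ≈ 1.6581.
Each bolus raises the concentration by D/Vd = 1550/112 ≈ 13.839 μg/mL.
Steady-state peak Cmax,ss = C₀·R ≈ 13.839 × 1.6581 ≈ 22.946 μg/mL.
Peak 22.9 μg/mL vs MTC 34 μg/mL: below toxic threshold.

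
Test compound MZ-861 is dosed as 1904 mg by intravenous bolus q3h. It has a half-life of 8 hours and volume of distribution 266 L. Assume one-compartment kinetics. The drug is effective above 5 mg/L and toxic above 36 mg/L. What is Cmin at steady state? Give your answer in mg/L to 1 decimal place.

24.1 mg/L

k = ln2/t½ = ln2/8 ≈ 0.086643 h⁻¹; fraction remaining f = e^(−kτ) = e^(−0.086643×3) ≈ 0.7711.
Single-dose peak C₀ = D/Vd = 1904/266 ≈ 7.158 mg/L.
Steady-state trough Cmin,ss = C₀·f/(1−f) ≈ 7.158 × 0.7711/0.2289 ≈ 24.113 mg/L.
Trough 24.1 mg/L vs MEC 5 mg/L: adequate.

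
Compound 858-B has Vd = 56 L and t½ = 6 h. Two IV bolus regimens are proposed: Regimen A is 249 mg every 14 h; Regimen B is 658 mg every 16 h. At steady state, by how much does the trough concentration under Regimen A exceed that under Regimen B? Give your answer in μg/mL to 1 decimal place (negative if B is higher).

Regimen A: f = (1/2)^(14/6) ≈ 0.1984; Cmin,ss = (249/56)·f/(1−f) ≈ 1.101 μg/mL.
Regimen B: f = (1/2)^(16/6) ≈ 0.1575; Cmin,ss = (658/56)·f/(1−f) ≈ 2.197 μg/mL.
Difference ≈ 1.101 − 2.197 ≈ -1.096 μg/mL.

-1.1 μg/mL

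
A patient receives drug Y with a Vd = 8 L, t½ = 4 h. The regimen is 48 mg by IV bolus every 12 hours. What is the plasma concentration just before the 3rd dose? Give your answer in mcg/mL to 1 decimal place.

f = (1/2)^(τ/t½) = (1/2)^(12/4) ≈ 0.1250.
C₀ = D/Vd = 48/8 ≈ 6.000 mcg/mL.
Before the 3rd dose, 2 doses have been given. Superposition: Cmin = C₀·(f + f²).
≈ 6.000 × (0.1250 + 0.0156) ≈ 6.000 × 0.1406 ≈ 0.844 mcg/mL.

0.8 mcg/mL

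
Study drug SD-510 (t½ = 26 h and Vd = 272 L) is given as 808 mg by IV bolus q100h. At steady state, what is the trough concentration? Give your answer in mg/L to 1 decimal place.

0.2 mg/L

Over one 100-h interval, 100/26 ≈ 3.8462 half-lives elapse, leaving f ≈ 0.0695 of each dose.
Accumulation ratio R = 1/(1 − f) ≈ 1/0.9305 ≈ 1.0747.
Each bolus raises the concentration by D/Vd = 808/272 ≈ 2.971 mg/L.
Steady-state peak Cmax,ss = C₀·R ≈ 2.971 × 1.0747 ≈ 3.193 mg/L.
Steady-state trough Cmin,ss = Cmax,ss·f ≈ 3.193 × 0.0695 ≈ 0.222 mg/L.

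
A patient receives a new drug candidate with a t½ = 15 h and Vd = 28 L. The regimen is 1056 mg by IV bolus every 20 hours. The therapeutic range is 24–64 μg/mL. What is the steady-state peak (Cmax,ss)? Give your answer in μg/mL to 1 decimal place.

62.5 μg/mL

τ/t½ = 20/15 ≈ 1.3333, so fraction remaining f = (1/2)^(20/15) ≈ 0.3969.
Accumulation ratio R = 1/(1 − f) ≈ 1/0.6031 ≈ 1.6581.
Each bolus raises the concentration by D/Vd = 1056/28 ≈ 37.714 μg/mL.
Steady-state peak Cmax,ss = C₀·R ≈ 37.714 × 1.6581 ≈ 62.534 μg/mL.
Peak 62.5 μg/mL vs MTC 64 μg/mL: below toxic threshold.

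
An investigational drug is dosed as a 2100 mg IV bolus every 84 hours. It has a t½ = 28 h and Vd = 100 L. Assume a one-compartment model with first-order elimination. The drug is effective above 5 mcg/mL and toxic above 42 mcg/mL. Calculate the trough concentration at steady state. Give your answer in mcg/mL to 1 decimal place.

3.0 mcg/mL

τ = 84 h = 3 half-lives, so f = (1/2)^3 = 0.125.
Accumulation ratio R = 1/(1 − f) = 1/0.875 = 8/7.
Single-dose peak C₀ = D/Vd = 2100/100 = 21 mcg/mL.
Steady-state peak Cmax,ss = C₀·R = 21 × 8/7 ≈ 24.000 mcg/mL.
Steady-state trough Cmin,ss = Cmax,ss·f ≈ 24.000 × 0.125 ≈ 3.000 mcg/mL.
Trough 3.0 mcg/mL vs MEC 5 mcg/mL: subtherapeutic.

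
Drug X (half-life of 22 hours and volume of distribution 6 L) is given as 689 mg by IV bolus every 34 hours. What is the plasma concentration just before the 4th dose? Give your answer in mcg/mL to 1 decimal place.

f = (1/2)^(τ/t½) = (1/2)^(34/22) ≈ 0.3426.
C₀ = D/Vd = 689/6 ≈ 114.833 mcg/mL.
Before the 4th dose, 3 doses have been given. Superposition: Cmin = C₀·(f + f² + … + f^3).
≈ 114.833 × (0.3426 + 0.1174 + 0.0402) ≈ 114.833 × 0.5002 ≈ 57.439 mcg/mL.

57.4 mcg/mL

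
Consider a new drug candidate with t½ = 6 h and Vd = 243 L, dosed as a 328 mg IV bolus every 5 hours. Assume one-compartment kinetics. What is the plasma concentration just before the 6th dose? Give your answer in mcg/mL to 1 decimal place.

f = (1/2)^(τ/t½) = (1/2)^(5/6) ≈ 0.5612.
C₀ = D/Vd = 328/243 ≈ 1.350 mcg/mL.
Before the 6th dose, 5 doses have been given. Superposition: Cmin = C₀·(f + f² + … + f^5).
≈ 1.350 × (0.5612 + 0.3149 + 0.1767 + 0.0992 + 0.0557) ≈ 1.350 × 1.2077 ≈ 1.630 mcg/mL.

1.6 mcg/mL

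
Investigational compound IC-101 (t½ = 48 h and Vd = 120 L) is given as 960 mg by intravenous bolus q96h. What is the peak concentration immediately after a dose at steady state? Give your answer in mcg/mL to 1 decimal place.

The dosing interval is 2 half-lives, so f = 2^(−2) = 0.25.
At steady state, R = 1/(1 − 0.25) = 4/3.
Single-dose peak C₀ = D/Vd = 960/120 = 8 mcg/mL.
Steady-state peak Cmax,ss = C₀·R = 8 × 4/3 ≈ 10.667 mcg/mL.

10.7 mcg/mL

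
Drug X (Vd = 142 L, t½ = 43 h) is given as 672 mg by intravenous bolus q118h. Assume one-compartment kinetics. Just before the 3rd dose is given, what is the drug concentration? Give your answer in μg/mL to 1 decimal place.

0.8 μg/mL

f = (1/2)^(τ/t½) = (1/2)^(118/43) ≈ 0.1493.
C₀ = D/Vd = 672/142 ≈ 4.732 μg/mL.
Before the 3rd dose, 2 doses have been given. Superposition: Cmin = C₀·(f + f²).
≈ 4.732 × (0.1493 + 0.0223) ≈ 4.732 × 0.1716 ≈ 0.812 μg/mL.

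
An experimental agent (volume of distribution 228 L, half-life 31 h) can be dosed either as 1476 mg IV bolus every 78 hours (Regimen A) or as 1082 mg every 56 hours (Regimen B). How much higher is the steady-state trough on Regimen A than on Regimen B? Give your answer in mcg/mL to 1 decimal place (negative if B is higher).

-0.5 mcg/mL

Regimen A: f = (1/2)^(78/31) ≈ 0.1748; Cmin,ss = (1476/228)·f/(1−f) ≈ 1.371 mcg/mL.
Regimen B: f = (1/2)^(56/31) ≈ 0.2859; Cmin,ss = (1082/228)·f/(1−f) ≈ 1.900 mcg/mL.
Difference ≈ 1.371 − 1.900 ≈ -0.529 mcg/mL.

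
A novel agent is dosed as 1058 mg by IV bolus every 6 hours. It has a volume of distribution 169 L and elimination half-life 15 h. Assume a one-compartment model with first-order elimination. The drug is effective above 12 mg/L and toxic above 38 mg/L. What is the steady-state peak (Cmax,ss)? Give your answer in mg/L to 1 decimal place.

25.9 mg/L

Over one 6-h interval, 6/15 ≈ 0.4 half-lives elapse, leaving f ≈ 0.7579 of each dose.
At steady state, accumulation factor R = 1/(1 − e^(−kτ)) ≈ 4.1305.
Single-dose peak C₀ = D/Vd = 1058/169 ≈ 6.260 mg/L.
Steady-state peak Cmax,ss = C₀·R ≈ 6.260 × 4.1305 ≈ 25.857 mg/L.
Peak 25.9 mg/L vs MTC 38 mg/L: below toxic threshold.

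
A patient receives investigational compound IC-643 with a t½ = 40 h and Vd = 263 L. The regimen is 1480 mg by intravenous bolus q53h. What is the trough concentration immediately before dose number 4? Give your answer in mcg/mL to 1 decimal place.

3.5 mcg/mL

f = (1/2)^(τ/t½) = (1/2)^(53/40) ≈ 0.3991.
C₀ = D/Vd = 1480/263 ≈ 5.627 mcg/mL.
Before the 4th dose, 3 doses have been given. Superposition: Cmin = C₀·(f + f² + … + f^3).
≈ 5.627 × (0.3991 + 0.1593 + 0.0636) ≈ 5.627 × 0.6220 ≈ 3.500 mcg/mL.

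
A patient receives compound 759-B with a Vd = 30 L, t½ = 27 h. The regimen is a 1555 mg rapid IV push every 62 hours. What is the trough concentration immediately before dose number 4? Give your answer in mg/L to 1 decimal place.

13.1 mg/L

f = (1/2)^(τ/t½) = (1/2)^(62/27) ≈ 0.2036.
C₀ = D/Vd = 1555/30 ≈ 51.833 mg/L.
Before the 4th dose, 3 doses have been given. Superposition: Cmin = C₀·(f + f² + … + f^3).
≈ 51.833 × (0.2036 + 0.0415 + 0.0084) ≈ 51.833 × 0.2535 ≈ 13.140 mg/L.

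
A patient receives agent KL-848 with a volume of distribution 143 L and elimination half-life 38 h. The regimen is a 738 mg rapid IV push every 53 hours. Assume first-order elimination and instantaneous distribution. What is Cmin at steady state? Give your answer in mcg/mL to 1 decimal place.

τ/t½ = 53/38 ≈ 1.3947, so fraction remaining f = (1/2)^(53/38) ≈ 0.3803.
At steady state, accumulation factor R = 1/(1 − e^(−kτ)) ≈ 1.6137.
Single-dose peak C₀ = D/Vd = 738/143 ≈ 5.161 mcg/mL.
Cmax,ss = C₀/(1 − f) ≈ 5.161/0.6197 ≈ 8.328 mcg/mL.
Steady-state trough Cmin,ss = Cmax,ss·f ≈ 8.328 × 0.3803 ≈ 3.167 mcg/mL.

3.2 mcg/mL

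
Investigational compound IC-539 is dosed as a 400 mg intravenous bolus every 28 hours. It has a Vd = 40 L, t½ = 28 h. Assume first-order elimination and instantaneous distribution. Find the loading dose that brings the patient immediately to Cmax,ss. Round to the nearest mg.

800 mg

f = (1/2)^(28/28) ≈ 0.500000; accumulation ratio R = 1/(1−f) ≈ 2.00000.
Loading dose to hit Cmax,ss on first dose: D_load = D_maint·R ≈ 400 × 2.00000 ≈ 800.00 mg.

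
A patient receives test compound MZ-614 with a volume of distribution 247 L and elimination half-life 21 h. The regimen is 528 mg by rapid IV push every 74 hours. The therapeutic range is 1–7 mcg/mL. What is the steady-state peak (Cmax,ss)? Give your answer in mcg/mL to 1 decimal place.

2.3 mcg/mL

k = ln2/t½ = ln2/21 ≈ 0.033007 h⁻¹; fraction remaining f = e^(−kτ) = e^(−0.033007×74) ≈ 0.0869.
Accumulation ratio R = 1/(1 − f) ≈ 1/0.9131 ≈ 1.0952.
Single-dose peak C₀ = D/Vd = 528/247 ≈ 2.138 mcg/mL.
Steady-state peak Cmax,ss = C₀·R ≈ 2.138 × 1.0952 ≈ 2.342 mcg/mL.
Peak 2.3 mcg/mL vs MTC 7 mcg/mL: below toxic threshold.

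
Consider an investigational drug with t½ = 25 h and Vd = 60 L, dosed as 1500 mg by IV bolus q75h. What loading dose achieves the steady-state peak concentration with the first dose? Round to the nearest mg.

f = (1/2)^(75/25) ≈ 0.125000; accumulation ratio R = 1/(1−f) ≈ 1.14286.
Loading dose to hit Cmax,ss on first dose: D_load = D_maint·R ≈ 1500 × 1.14286 ≈ 1714.29 mg.

1714 mg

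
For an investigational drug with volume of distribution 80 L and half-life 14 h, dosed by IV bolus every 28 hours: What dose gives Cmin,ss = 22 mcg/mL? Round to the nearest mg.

5280 mg

τ/t½ = 28/14 ≈ 2, so f = (1/2)^(28/14) ≈ 0.250000.
Cmin,ss = (D/Vd)·f/(1−f), so D = Cmin,ss·Vd·(1−f)/f.
D = 22 × 80 × (1−f)/f ≈ 22 × 80 × 3.00000 ≈ 5280.00 mg.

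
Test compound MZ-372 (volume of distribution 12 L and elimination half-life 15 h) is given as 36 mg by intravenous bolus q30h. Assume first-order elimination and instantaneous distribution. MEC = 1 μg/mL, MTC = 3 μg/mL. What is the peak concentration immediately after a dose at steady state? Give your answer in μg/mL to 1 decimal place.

4.0 μg/mL

The dosing interval is 2 half-lives, so f = 2^(−2) = 0.25.
At steady state, R = 1/(1 − 0.25) = 4/3.
Single-dose peak C₀ = D/Vd = 36/12 = 3 μg/mL.
Steady-state peak Cmax,ss = C₀·R = 3 × 4/3 ≈ 4.000 μg/mL.
Peak 4.0 μg/mL vs MTC 3 μg/mL: exceeds toxic threshold.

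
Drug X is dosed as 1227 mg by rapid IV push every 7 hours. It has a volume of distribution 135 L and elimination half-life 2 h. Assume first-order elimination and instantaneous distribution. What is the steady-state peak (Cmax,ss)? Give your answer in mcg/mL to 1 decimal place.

τ/t½ = 7/2 ≈ 3.5, so fraction remaining f = (1/2)^(7/2) ≈ 0.0884.
At steady state, accumulation factor R = 1/(1 − e^(−kτ)) ≈ 1.0970.
Each bolus raises the concentration by D/Vd = 1227/135 ≈ 9.089 mcg/mL.
Steady-state peak Cmax,ss = C₀·R ≈ 9.089 × 1.0970 ≈ 9.971 mcg/mL.

10.0 mcg/mL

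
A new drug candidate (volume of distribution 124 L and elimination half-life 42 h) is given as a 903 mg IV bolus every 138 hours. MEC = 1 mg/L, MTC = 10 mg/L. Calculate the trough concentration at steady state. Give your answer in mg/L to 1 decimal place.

0.8 mg/L

k = ln2/t½ = ln2/42 ≈ 0.016504 h⁻¹; fraction remaining f = e^(−kτ) = e^(−0.016504×138) ≈ 0.1025.
Single-dose peak C₀ = D/Vd = 903/124 ≈ 7.282 mg/L.
Steady-state trough Cmin,ss = C₀·f/(1−f) ≈ 7.282 × 0.1025/0.8975 ≈ 0.832 mg/L.
Trough 0.8 mg/L vs MEC 1 mg/L: subtherapeutic.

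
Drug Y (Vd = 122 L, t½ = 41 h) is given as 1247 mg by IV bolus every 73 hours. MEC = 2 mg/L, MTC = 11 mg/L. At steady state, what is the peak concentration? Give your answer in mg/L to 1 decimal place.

τ/t½ = 73/41 ≈ 1.7805, so fraction remaining f = (1/2)^(73/41) ≈ 0.2911.
Accumulation ratio R = 1/(1 − f) ≈ 1/0.7089 ≈ 1.4106.
Single-dose peak C₀ = D/Vd = 1247/122 ≈ 10.221 mg/L.
Steady-state peak Cmax,ss = C₀·R ≈ 10.221 × 1.4106 ≈ 14.418 mg/L.
Peak 14.4 mg/L vs MTC 11 mg/L: exceeds toxic threshold.

14.4 mg/L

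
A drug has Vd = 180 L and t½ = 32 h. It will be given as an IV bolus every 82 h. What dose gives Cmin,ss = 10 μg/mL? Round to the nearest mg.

8833 mg

τ/t½ = 82/32 ≈ 2.5625, so f = (1/2)^(82/32) ≈ 0.169282.
Cmin,ss = (D/Vd)·f/(1−f), so D = Cmin,ss·Vd·(1−f)/f.
D = 10 × 180 × (1−f)/f ≈ 10 × 180 × 4.90730 ≈ 8833.14 mg.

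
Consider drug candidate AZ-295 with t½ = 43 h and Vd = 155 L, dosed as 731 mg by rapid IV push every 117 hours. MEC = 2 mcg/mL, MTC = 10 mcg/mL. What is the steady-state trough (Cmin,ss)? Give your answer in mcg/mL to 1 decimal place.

k = ln2/t½ = ln2/43 ≈ 0.016120 h⁻¹; fraction remaining f = e^(−kτ) = e^(−0.016120×117) ≈ 0.1517.
Accumulation ratio R = 1/(1 − f) ≈ 1/0.8483 ≈ 1.1788.
Each bolus raises the concentration by D/Vd = 731/155 ≈ 4.716 mcg/mL.
Steady-state peak Cmax,ss = C₀·R ≈ 4.716 × 1.1788 ≈ 5.559 mcg/mL.
Steady-state trough Cmin,ss = Cmax,ss·f ≈ 5.559 × 0.1517 ≈ 0.843 mcg/mL.
Trough 0.8 mcg/mL vs MEC 2 mcg/mL: subtherapeutic.

0.8 mcg/mL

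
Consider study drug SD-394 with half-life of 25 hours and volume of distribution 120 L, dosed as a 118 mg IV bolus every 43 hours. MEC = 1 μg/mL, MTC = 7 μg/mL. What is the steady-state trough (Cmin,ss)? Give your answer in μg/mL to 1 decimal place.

0.4 μg/mL

τ/t½ = 43/25 ≈ 1.72, so fraction remaining f = (1/2)^(43/25) ≈ 0.3035.
At steady state, accumulation factor R = 1/(1 − e^(−kτ)) ≈ 1.4358.
Each bolus raises the concentration by D/Vd = 118/120 ≈ 0.983 μg/mL.
Steady-state peak Cmax,ss = C₀·R ≈ 0.983 × 1.4358 ≈ 1.411 μg/mL.
Steady-state trough Cmin,ss = Cmax,ss·f ≈ 1.411 × 0.3035 ≈ 0.428 μg/mL.
Trough 0.4 μg/mL vs MEC 1 μg/mL: subtherapeutic.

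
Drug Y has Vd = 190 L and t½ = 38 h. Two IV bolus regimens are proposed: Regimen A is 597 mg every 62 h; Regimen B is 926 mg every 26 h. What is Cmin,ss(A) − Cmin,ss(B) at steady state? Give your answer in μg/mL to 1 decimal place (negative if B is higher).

-6.5 μg/mL

Regimen A: f = (1/2)^(62/38) ≈ 0.3227; Cmin,ss = (597/190)·f/(1−f) ≈ 1.497 μg/mL.
Regimen B: f = (1/2)^(26/38) ≈ 0.6223; Cmin,ss = (926/190)·f/(1−f) ≈ 8.030 μg/mL.
Difference ≈ 1.497 − 8.030 ≈ -6.533 μg/mL.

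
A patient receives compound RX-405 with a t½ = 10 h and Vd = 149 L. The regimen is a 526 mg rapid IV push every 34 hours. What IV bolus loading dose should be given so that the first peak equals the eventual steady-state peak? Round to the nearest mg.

f = (1/2)^(34/10) ≈ 0.094732; accumulation ratio R = 1/(1−f) ≈ 1.10465.
Loading dose to hit Cmax,ss on first dose: D_load = D_maint·R ≈ 526 × 1.10465 ≈ 581.05 mg.

581 mg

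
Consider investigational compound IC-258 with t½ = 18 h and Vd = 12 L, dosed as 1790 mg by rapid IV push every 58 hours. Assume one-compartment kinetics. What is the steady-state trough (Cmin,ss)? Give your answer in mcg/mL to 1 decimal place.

k = ln2/t½ = ln2/18 ≈ 0.038508 h⁻¹; fraction remaining f = e^(−kτ) = e^(−0.038508×58) ≈ 0.1072.
At steady state, accumulation factor R = 1/(1 − e^(−kτ)) ≈ 1.1201.
Single-dose peak C₀ = D/Vd = 1790/12 ≈ 149.167 mcg/mL.
Cmax,ss = C₀/(1 − f) ≈ 149.167/0.8928 ≈ 167.078 mcg/mL.
Steady-state trough Cmin,ss = Cmax,ss·f ≈ 167.078 × 0.1072 ≈ 17.911 mcg/mL.

17.9 mcg/mL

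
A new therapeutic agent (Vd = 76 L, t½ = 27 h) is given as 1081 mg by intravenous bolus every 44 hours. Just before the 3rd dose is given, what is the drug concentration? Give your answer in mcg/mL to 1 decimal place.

f = (1/2)^(τ/t½) = (1/2)^(44/27) ≈ 0.3232.
C₀ = D/Vd = 1081/76 ≈ 14.224 mcg/mL.
Before the 3rd dose, 2 doses have been given. Superposition: Cmin = C₀·(f + f²).
≈ 14.224 × (0.3232 + 0.1045) ≈ 14.224 × 0.4277 ≈ 6.084 mcg/mL.

6.1 mcg/mL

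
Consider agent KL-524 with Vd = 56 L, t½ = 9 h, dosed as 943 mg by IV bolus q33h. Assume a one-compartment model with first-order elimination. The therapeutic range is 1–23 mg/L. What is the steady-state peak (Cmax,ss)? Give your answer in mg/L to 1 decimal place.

18.3 mg/L

τ/t½ = 33/9 ≈ 3.6667, so fraction remaining f = (1/2)^(33/9) ≈ 0.0787.
Accumulation ratio R = 1/(1 − f) ≈ 1/0.9213 ≈ 1.0854.
Single-dose peak C₀ = D/Vd = 943/56 ≈ 16.839 mg/L.
Cmax,ss = C₀/(1 − f) ≈ 16.839/0.9213 ≈ 18.277 mg/L.
Peak 18.3 mg/L vs MTC 23 mg/L: below toxic threshold.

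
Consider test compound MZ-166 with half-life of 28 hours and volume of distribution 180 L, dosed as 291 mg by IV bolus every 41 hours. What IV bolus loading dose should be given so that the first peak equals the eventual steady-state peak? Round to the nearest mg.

f = (1/2)^(41/28) ≈ 0.362415; accumulation ratio R = 1/(1−f) ≈ 1.56842.
Loading dose to hit Cmax,ss on first dose: D_load = D_maint·R ≈ 291 × 1.56842 ≈ 456.41 mg.

456 mg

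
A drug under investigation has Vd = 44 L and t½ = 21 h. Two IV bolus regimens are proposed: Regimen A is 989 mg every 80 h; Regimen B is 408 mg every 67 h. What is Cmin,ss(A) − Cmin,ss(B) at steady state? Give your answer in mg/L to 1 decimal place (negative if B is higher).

0.6 mg/L

Regimen A: f = (1/2)^(80/21) ≈ 0.0713; Cmin,ss = (989/44)·f/(1−f) ≈ 1.726 mg/L.
Regimen B: f = (1/2)^(67/21) ≈ 0.1095; Cmin,ss = (408/44)·f/(1−f) ≈ 1.140 mg/L.
Difference ≈ 1.726 − 1.140 ≈ 0.586 mg/L.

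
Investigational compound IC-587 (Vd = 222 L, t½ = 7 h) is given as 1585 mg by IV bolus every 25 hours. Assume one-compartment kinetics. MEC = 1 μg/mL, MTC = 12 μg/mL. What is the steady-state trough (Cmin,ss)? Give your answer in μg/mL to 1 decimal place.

0.7 μg/mL

Over one 25-h interval, 25/7 ≈ 3.5714 half-lives elapse, leaving f ≈ 0.0841 of each dose.
Single-dose peak C₀ = D/Vd = 1585/222 ≈ 7.140 μg/mL.
Steady-state trough Cmin,ss = C₀·f/(1−f) ≈ 7.140 × 0.0841/0.9159 ≈ 0.656 μg/mL.
Trough 0.7 μg/mL vs MEC 1 μg/mL: subtherapeutic.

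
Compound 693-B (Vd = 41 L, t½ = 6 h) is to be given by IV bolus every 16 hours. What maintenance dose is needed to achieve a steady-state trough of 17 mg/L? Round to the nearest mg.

τ/t½ = 16/6 ≈ 2.6667, so f = (1/2)^(16/6) ≈ 0.157490.
Cmin,ss = (D/Vd)·f/(1−f), so D = Cmin,ss·Vd·(1−f)/f.
D = 17 × 41 × (1−f)/f ≈ 17 × 41 × 5.34961 ≈ 3728.68 mg.

3729 mg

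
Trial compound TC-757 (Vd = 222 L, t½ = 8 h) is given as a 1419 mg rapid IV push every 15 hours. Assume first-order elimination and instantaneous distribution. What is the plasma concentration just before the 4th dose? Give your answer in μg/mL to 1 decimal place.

f = (1/2)^(τ/t½) = (1/2)^(15/8) ≈ 0.2726.
C₀ = D/Vd = 1419/222 ≈ 6.392 μg/mL.
Before the 4th dose, 3 doses have been given. Superposition: Cmin = C₀·(f + f² + … + f^3).
≈ 6.392 × (0.2726 + 0.0743 + 0.0203) ≈ 6.392 × 0.3672 ≈ 2.347 μg/mL.

2.3 μg/mL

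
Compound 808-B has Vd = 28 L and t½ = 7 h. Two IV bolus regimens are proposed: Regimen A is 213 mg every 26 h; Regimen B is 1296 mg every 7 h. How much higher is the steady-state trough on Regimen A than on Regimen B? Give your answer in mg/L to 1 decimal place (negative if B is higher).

Regimen A: f = (1/2)^(26/7) ≈ 0.0762; Cmin,ss = (213/28)·f/(1−f) ≈ 0.627 mg/L.
Regimen B: f = (1/2)^(7/7) ≈ 0.5000; Cmin,ss = (1296/28)·f/(1−f) ≈ 46.286 mg/L.
Difference ≈ 0.627 − 46.286 ≈ -45.659 mg/L.

-45.7 mg/L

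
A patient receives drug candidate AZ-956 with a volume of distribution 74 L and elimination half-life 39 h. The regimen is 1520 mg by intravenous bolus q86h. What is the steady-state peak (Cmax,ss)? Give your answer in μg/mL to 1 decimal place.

τ/t½ = 86/39 ≈ 2.2051, so fraction remaining f = (1/2)^(86/39) ≈ 0.2169.
Accumulation ratio R = 1/(1 − f) ≈ 1/0.7831 ≈ 1.2770.
Single-dose peak C₀ = D/Vd = 1520/74 ≈ 20.541 μg/mL.
Steady-state peak Cmax,ss = C₀·R ≈ 20.541 × 1.2770 ≈ 26.231 μg/mL.

26.2 μg/mL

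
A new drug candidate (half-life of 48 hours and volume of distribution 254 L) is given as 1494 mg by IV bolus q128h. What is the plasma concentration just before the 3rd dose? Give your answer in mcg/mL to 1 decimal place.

f = (1/2)^(τ/t½) = (1/2)^(128/48) ≈ 0.1575.
C₀ = D/Vd = 1494/254 ≈ 5.882 mcg/mL.
Before the 3rd dose, 2 doses have been given. Superposition: Cmin = C₀·(f + f²).
≈ 5.882 × (0.1575 + 0.0248) ≈ 5.882 × 0.1823 ≈ 1.072 mcg/mL.

1.1 mcg/mL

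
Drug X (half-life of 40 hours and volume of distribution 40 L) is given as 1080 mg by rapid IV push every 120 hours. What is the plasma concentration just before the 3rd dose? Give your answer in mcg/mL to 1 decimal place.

f = (1/2)^(τ/t½) = (1/2)^(120/40) ≈ 0.1250.
C₀ = D/Vd = 1080/40 ≈ 27.000 mcg/mL.
Before the 3rd dose, 2 doses have been given. Superposition: Cmin = C₀·(f + f²).
≈ 27.000 × (0.1250 + 0.0156) ≈ 27.000 × 0.1406 ≈ 3.796 mcg/mL.

3.8 mcg/mL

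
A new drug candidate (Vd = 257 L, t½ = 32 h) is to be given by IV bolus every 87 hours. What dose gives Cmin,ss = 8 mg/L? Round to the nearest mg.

τ/t½ = 87/32 ≈ 2.7188, so f = (1/2)^(87/32) ≈ 0.151906.
Cmin,ss = (D/Vd)·f/(1−f), so D = Cmin,ss·Vd·(1−f)/f.
D = 8 × 257 × (1−f)/f ≈ 8 × 257 × 5.58302 ≈ 11478.69 mg.

11479 mg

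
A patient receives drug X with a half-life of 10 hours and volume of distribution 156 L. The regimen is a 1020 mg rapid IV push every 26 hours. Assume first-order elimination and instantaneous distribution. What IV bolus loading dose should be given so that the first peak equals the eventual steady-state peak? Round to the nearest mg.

1221 mg

f = (1/2)^(26/10) ≈ 0.164938; accumulation ratio R = 1/(1−f) ≈ 1.19752.
Loading dose to hit Cmax,ss on first dose: D_load = D_maint·R ≈ 1020 × 1.19752 ≈ 1221.47 mg.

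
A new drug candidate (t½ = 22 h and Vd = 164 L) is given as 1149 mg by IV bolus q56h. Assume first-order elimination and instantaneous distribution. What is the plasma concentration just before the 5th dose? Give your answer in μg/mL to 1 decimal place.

1.4 μg/mL

f = (1/2)^(τ/t½) = (1/2)^(56/22) ≈ 0.1713.
C₀ = D/Vd = 1149/164 ≈ 7.006 μg/mL.
Before the 5th dose, 4 doses have been given. Superposition: Cmin = C₀·(f + f² + … + f^4).
≈ 7.006 × (0.1713 + 0.0293 + 0.0050 + 0.0009) ≈ 7.006 × 0.2065 ≈ 1.447 μg/mL.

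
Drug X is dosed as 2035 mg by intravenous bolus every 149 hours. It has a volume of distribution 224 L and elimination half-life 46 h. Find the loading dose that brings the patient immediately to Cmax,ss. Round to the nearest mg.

f = (1/2)^(149/46) ≈ 0.105907; accumulation ratio R = 1/(1−f) ≈ 1.11845.
Loading dose to hit Cmax,ss on first dose: D_load = D_maint·R ≈ 2035 × 1.11845 ≈ 2276.05 mg.

2276 mg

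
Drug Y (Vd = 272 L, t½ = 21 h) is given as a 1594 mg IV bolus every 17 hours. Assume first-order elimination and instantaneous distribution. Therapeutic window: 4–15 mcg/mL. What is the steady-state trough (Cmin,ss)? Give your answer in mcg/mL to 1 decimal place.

k = ln2/t½ = ln2/21 ≈ 0.033007 h⁻¹; fraction remaining f = e^(−kτ) = e^(−0.033007×17) ≈ 0.5706.
Each bolus raises the concentration by D/Vd = 1594/272 ≈ 5.860 mcg/mL.
Steady-state trough Cmin,ss = C₀·f/(1−f) ≈ 5.860 × 0.5706/0.4294 ≈ 7.787 mcg/mL.
Trough 7.8 mcg/mL vs MEC 4 mcg/mL: adequate.

7.8 mcg/mL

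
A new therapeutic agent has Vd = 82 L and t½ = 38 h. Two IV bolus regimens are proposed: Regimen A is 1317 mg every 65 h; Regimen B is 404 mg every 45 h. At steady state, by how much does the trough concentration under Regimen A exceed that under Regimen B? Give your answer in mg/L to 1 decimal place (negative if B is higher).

Regimen A: f = (1/2)^(65/38) ≈ 0.3055; Cmin,ss = (1317/82)·f/(1−f) ≈ 7.065 mg/L.
Regimen B: f = (1/2)^(45/38) ≈ 0.4401; Cmin,ss = (404/82)·f/(1−f) ≈ 3.873 mg/L.
Difference ≈ 7.065 − 3.873 ≈ 3.192 mg/L.

3.2 mg/L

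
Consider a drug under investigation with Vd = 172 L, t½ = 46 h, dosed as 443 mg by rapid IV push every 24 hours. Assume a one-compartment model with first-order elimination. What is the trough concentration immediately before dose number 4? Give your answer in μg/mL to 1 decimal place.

3.9 μg/mL

f = (1/2)^(τ/t½) = (1/2)^(24/46) ≈ 0.6965.
C₀ = D/Vd = 443/172 ≈ 2.576 μg/mL.
Before the 4th dose, 3 doses have been given. Superposition: Cmin = C₀·(f + f² + … + f^3).
≈ 2.576 × (0.6965 + 0.4851 + 0.3379) ≈ 2.576 × 1.5195 ≈ 3.914 μg/mL.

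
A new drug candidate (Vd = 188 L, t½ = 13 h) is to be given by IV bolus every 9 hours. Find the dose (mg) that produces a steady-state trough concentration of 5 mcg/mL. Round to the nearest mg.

τ/t½ = 9/13 ≈ 0.69231, so f = (1/2)^(9/13) ≈ 0.618863.
Cmin,ss = (D/Vd)·f/(1−f), so D = Cmin,ss·Vd·(1−f)/f.
D = 5 × 188 × (1−f)/f ≈ 5 × 188 × 0.61587 ≈ 578.92 mg.

579 mg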